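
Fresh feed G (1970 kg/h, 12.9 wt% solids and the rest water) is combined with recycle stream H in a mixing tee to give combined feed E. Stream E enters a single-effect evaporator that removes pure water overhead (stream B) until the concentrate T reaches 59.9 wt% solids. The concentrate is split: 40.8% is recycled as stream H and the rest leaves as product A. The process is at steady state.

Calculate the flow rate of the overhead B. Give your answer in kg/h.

Overall solids balance (none leaves overhead): solids in fresh feed = solids in product, i.e. 1970×0.129 = (1−0.408)·T·0.599.
T = 254.13/(0.599×0.592) = 716.65 kg/h.
Recycle H = 0.408×716.65 = 292.39 kg/h.
Combined feed E = 1970 + 292.39 = 2262.4 kg/h.
Overhead B = E − T = 2262.4 − 716.65 = 1545.7 kg/h.

1546 kg/h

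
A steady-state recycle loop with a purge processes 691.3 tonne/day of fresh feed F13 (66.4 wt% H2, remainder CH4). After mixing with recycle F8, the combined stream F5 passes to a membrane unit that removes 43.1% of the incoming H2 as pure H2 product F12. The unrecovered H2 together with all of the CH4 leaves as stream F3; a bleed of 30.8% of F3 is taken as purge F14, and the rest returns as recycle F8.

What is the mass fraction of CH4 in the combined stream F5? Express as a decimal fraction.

CH4 enters only via F13 and leaves only via the purge: 691.3×0.336 = 0.308×(CH4 in F3), and the membrane unit passes all CH4, so CH4 in F5 = CH4 in F3 = 754.15 tonne/day.
H2 in F5: m_A = 691.3×0.664 + (1−0.308)·(1−0.431)·m_A, so m_A = 459.02/0.6063 = 757.15 tonne/day.
F5 = 757.15 + 754.15 = 1511.3 tonne/day.
CH4 fraction in F5 = 754.15/1511.3 = 0.4990.

0.4990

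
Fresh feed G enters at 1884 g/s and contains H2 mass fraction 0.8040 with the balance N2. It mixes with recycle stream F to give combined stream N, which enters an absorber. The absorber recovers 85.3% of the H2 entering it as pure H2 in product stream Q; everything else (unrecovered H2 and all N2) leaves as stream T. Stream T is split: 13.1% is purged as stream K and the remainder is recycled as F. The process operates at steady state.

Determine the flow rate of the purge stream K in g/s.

402.7 g/s

N2 enters only via G and leaves only via the purge: 1884×0.196 = 0.131×(N2 in T), and the absorber passes all N2, so N2 in N = N2 in T = 2818.8 g/s.
H2 in N: m_A = 1884×0.804 + (1−0.131)·(1−0.853)·m_A, so m_A = 1514.7/0.8723 = 1736.6 g/s.
T = (1−0.853)×1736.6 + 2818.8 = 3074.1 g/s.
Purge K = 0.131×3074.1 = 402.71 g/s.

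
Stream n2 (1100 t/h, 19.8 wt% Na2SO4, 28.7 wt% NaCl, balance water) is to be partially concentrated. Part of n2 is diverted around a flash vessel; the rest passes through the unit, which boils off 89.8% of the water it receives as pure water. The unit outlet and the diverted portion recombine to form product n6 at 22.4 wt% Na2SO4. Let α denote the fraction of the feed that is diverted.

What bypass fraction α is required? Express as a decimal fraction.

0.749

All 1100×0.198 = 217.8 t/h of Na2SO4 reaches n6, so n6 = 217.8/0.224 = 972.32 t/h and vapour = 127.68 t/h.
The evaporator receives (1−α)·1100 of feed at 0.515 water and removes 0.898 of that water:
0.898×0.515×(1−α)×1100 = 127.68
(1−α) = 127.68/508.72 = 0.2510;  α = 0.7490.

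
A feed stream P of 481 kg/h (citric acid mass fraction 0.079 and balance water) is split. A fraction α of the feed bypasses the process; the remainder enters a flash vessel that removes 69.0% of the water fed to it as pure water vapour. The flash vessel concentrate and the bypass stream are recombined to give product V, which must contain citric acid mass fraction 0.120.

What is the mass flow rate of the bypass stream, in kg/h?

All 481×0.079 = 37.999 kg/h of citric acid reaches V, so V = 37.999/0.120 = 316.66 kg/h and vapour = 164.34 kg/h.
The evaporator receives (1−α)·481 of feed at 0.921 water and removes 0.690 of that water:
0.690×0.921×(1−α)×481 = 164.34
(1−α) = 164.34/305.67 = 0.5376;  α = 0.4624.
Bypass flow = 0.4624×481 = 222.39 kg/h.

222.4 kg/h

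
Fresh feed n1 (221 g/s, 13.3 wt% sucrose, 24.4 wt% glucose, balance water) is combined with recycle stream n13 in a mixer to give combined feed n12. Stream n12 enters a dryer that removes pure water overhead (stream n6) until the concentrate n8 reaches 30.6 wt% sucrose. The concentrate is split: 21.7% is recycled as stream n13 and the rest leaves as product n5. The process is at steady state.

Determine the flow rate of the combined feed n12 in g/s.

Overall sucrose balance (none leaves overhead): sucrose in fresh feed = sucrose in product, i.e. 221×0.133 = (1−0.217)·n8·0.306.
n8 = 29.393/(0.306×0.783) = 122.68 g/s.
Recycle n13 = 0.217×122.68 = 26.621 g/s.
Combined feed n12 = 221 + 26.621 = 247.62 g/s.

247.6 g/s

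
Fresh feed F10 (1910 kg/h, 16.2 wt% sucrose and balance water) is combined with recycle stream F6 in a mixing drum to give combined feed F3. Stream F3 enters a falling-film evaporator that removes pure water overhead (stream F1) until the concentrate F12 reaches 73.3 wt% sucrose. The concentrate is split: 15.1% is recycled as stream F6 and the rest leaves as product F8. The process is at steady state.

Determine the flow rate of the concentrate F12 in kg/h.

Overall sucrose balance (none leaves overhead): sucrose in fresh feed = sucrose in product, i.e. 1910×0.162 = (1−0.151)·F12·0.733.
F12 = 309.42/(0.733×0.849) = 497.21 kg/h.

497.2 kg/h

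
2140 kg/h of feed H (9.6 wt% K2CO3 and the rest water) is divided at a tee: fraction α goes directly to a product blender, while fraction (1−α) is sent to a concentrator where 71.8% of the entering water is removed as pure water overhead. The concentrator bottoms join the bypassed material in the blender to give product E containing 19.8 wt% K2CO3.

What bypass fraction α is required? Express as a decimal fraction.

All 2140×0.096 = 205.44 kg/h of K2CO3 reaches E, so E = 205.44/0.198 = 1037.6 kg/h and vapour = 1102.4 kg/h.
The evaporator receives (1−α)·2140 of feed at 0.904 water and removes 0.718 of that water:
0.718×0.904×(1−α)×2140 = 1102.4
(1−α) = 1102.4/1389 = 0.7937;  α = 0.2063.

0.206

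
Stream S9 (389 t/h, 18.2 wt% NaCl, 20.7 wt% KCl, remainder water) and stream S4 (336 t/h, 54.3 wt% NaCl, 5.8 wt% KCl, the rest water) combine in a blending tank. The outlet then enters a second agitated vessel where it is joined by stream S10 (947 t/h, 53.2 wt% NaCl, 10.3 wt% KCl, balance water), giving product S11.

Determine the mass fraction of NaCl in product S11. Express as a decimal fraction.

0.453

Overall, product flow = 1672 t/h.
NaCl in = 389×0.182 + 336×0.543 + 947×0.532 = 757.05 t/h.
NaCl fraction in S11 = 0.453.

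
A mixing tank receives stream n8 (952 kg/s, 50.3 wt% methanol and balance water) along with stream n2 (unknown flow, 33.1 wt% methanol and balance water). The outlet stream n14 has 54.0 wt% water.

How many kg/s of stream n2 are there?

Let n2 be the unknown flow. Total out = 952 + n2.
water balance: 473.14 + 0.669·n2 = 0.540·(952 + n2)
(0.669 − 0.540)·n2 = 0.540×952 − 473.14 = 40.936
n2 = 40.936 / 0.129 = 317.33 kg/s

317.3 kg/s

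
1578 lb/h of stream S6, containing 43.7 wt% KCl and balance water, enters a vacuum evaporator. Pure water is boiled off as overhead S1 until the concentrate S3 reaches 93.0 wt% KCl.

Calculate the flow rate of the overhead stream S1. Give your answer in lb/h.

KCl is conserved: 1578×0.437 = 689.59 lb/h all reports to the concentrate.
Concentrate = 689.59/(target fraction) = 741.49 lb/h.
Overhead = 1578 − 741.49 = 836.51 lb/h.

836.5 lb/h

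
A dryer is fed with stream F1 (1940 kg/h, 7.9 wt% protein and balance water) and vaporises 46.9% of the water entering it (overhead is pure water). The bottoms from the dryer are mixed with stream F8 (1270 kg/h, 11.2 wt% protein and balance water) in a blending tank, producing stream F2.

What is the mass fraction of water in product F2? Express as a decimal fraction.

0.8754

Vapour removed = 0.469×0.921×1940 = 837.98 kg/h; concentrate = 1102 kg/h.
water reaching the mixer = 948.76 (from concentrate) + 1270×0.888 = 2076.5 kg/h.
Product flow = 1102 + 1270 = 2372 kg/h; water fraction = 0.8754.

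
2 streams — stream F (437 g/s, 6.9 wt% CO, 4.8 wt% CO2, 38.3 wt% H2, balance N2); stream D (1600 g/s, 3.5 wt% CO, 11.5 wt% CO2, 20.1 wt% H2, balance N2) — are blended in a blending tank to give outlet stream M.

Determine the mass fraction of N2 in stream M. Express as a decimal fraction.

Total flow out = 437 + 1600 = 2037 g/s.
N2 in = 437×0.500 + 1600×0.649 = 1256.9 g/s.
N2 mass fraction in M = 1256.9/2037 = 0.617.

0.617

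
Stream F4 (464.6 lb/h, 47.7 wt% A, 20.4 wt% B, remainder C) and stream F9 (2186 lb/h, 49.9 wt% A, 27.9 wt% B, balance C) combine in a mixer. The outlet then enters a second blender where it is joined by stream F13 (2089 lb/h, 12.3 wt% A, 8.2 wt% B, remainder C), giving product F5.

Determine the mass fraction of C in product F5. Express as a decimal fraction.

0.484

Overall, product flow = 4739.6 lb/h.
C in = 464.6×0.319 + 2186×0.222 + 2089×0.795 = 2294.3 lb/h.
C fraction in F5 = 0.484.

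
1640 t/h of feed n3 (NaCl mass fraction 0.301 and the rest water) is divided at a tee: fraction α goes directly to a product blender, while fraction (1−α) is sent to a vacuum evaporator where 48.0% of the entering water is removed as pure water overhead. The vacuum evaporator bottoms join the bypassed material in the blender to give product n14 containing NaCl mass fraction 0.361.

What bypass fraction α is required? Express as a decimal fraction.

All 1640×0.301 = 493.64 t/h of NaCl reaches n14, so n14 = 493.64/0.361 = 1367.4 t/h and vapour = 272.58 t/h.
The evaporator receives (1−α)·1640 of feed at 0.699 water and removes 0.480 of that water:
0.480×0.699×(1−α)×1640 = 272.58
(1−α) = 272.58/550.25 = 0.4954;  α = 0.5046.

0.505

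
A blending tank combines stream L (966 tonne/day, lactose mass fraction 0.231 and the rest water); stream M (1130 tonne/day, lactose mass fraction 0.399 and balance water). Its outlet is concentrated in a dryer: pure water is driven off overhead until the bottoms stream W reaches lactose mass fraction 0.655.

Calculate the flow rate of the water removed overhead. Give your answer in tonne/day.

lactose entering = 966×0.231 + 1130×0.399 = 674.02 tonne/day.
All lactose reports to W, so W = 674.02/0.655 = 1029 tonne/day.
Total feed = 2096 tonne/day; overhead = 2096 − 1029 = 1067 tonne/day.

1067 tonne/day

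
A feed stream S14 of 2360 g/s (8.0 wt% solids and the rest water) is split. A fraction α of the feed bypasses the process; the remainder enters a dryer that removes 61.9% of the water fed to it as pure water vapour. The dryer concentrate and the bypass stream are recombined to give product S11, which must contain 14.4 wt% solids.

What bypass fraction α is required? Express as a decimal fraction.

0.220

All 2360×0.080 = 188.8 g/s of solids reaches S11, so S11 = 188.8/0.144 = 1311.1 g/s and vapour = 1048.9 g/s.
The evaporator receives (1−α)·2360 of feed at 0.920 water and removes 0.619 of that water:
0.619×0.920×(1−α)×2360 = 1048.9
(1−α) = 1048.9/1344 = 0.7804;  α = 0.2196.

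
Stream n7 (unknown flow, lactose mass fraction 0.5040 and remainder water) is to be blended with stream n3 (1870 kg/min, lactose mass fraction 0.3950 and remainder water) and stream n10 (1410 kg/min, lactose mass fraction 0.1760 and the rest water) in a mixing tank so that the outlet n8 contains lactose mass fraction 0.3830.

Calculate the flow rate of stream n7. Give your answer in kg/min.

Let n7 be the unknown flow. Total out = 3280 + n7.
lactose balance: 986.81 + 0.504·n7 = 0.383·(3280 + n7)
(0.504 − 0.383)·n7 = 0.383×3280 − 986.81 = 269.43
n7 = 269.43 / 0.121 = 2226.7 kg/min

2227 kg/min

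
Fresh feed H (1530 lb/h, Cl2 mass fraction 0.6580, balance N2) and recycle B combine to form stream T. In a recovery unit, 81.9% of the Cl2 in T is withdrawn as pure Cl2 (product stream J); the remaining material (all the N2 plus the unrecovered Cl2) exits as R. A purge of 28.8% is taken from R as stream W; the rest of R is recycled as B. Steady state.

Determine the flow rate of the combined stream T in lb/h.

N2 enters only via H and leaves only via the purge: 1530×0.342 = 0.288×(N2 in R), and the recovery unit passes all N2, so N2 in T = N2 in R = 1816.9 lb/h.
Cl2 in T: m_A = 1530×0.658 + (1−0.288)·(1−0.819)·m_A, so m_A = 1006.7/0.8711 = 1155.7 lb/h.
T = 1155.7 + 1816.9 = 2972.5 lb/h.

2973 lb/h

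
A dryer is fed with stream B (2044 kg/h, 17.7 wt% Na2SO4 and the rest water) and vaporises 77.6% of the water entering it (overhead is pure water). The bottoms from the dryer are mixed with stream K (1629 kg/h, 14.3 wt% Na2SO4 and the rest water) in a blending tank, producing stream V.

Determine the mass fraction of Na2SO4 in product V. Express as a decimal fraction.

0.2512

Vapour removed = 0.776×0.823×2044 = 1305.4 kg/h; concentrate = 738.6 kg/h.
Na2SO4 reaching the mixer = 361.79 (from concentrate) + 1629×0.143 = 594.73 kg/h.
Product flow = 738.6 + 1629 = 2367.6 kg/h; Na2SO4 fraction = 0.2512.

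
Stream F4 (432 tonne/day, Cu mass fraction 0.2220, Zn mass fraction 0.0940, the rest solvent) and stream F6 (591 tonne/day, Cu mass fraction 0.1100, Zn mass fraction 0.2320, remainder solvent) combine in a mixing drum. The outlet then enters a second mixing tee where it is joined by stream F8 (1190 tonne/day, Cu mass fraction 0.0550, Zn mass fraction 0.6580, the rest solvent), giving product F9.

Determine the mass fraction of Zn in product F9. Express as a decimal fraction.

0.4341

Overall, product flow = 2213 tonne/day.
Zn in = 432×0.094 + 591×0.232 + 1190×0.658 = 960.74 tonne/day.
Zn fraction in F9 = 0.4341.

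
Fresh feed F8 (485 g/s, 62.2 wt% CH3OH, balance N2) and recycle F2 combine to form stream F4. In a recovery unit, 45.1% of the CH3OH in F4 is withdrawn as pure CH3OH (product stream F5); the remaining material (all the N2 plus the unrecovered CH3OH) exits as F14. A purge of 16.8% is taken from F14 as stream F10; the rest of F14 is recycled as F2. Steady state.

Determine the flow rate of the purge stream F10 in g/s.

N2 enters only via F8 and leaves only via the purge: 485×0.378 = 0.168×(N2 in F14), and the recovery unit passes all N2, so N2 in F4 = N2 in F14 = 1091.2 g/s.
CH3OH in F4: m_A = 485×0.622 + (1−0.168)·(1−0.451)·m_A, so m_A = 301.67/0.5432 = 555.32 g/s.
F14 = (1−0.451)×555.32 + 1091.2 = 1396.1 g/s.
Purge F10 = 0.168×1396.1 = 234.55 g/s.

234.5 g/s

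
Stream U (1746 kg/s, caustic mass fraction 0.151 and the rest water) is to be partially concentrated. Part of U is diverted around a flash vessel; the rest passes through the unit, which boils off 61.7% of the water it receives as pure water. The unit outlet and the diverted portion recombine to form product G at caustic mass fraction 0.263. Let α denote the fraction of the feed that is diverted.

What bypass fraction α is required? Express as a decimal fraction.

All 1746×0.151 = 263.65 kg/s of caustic reaches G, so G = 263.65/0.263 = 1002.5 kg/s and vapour = 743.54 kg/s.
The evaporator receives (1−α)·1746 of feed at 0.849 water and removes 0.617 of that water:
0.617×0.849×(1−α)×1746 = 743.54
(1−α) = 743.54/914.61 = 0.8130;  α = 0.1870.

0.187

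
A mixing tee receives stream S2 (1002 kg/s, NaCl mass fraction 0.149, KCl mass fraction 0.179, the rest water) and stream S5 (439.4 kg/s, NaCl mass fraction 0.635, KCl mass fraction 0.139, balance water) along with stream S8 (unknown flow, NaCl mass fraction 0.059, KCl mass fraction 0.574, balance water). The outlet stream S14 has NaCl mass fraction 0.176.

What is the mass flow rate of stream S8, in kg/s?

Let S8 be the unknown flow. Total out = 1441.4 + S8.
NaCl balance: 428.32 + 0.059·S8 = 0.176·(1441.4 + S8)
(0.059 − 0.176)·S8 = 0.176×1441.4 − 428.32 = -174.63
S8 = -174.63 / -0.117 = 1492.6 kg/s

1493 kg/s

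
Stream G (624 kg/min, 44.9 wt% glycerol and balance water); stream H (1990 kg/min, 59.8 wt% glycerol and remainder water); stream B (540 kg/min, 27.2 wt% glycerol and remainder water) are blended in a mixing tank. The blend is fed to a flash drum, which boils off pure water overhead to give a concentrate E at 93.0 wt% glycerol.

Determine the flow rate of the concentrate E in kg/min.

1739 kg/min

glycerol entering = 624×0.449 + 1990×0.598 + 540×0.272 = 1617.1 kg/min.
All glycerol reports to E, so E = 1617.1/0.930 = 1738.8 kg/min.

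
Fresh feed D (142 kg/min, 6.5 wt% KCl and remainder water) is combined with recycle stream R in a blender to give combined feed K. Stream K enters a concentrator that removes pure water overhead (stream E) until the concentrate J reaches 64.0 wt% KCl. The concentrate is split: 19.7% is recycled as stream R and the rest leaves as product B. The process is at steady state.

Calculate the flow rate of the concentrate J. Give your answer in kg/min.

17.96 kg/min

Overall KCl balance (none leaves overhead): KCl in fresh feed = KCl in product, i.e. 142×0.065 = (1−0.197)·J·0.640.
J = 9.23/(0.640×0.803) = 17.96 kg/min.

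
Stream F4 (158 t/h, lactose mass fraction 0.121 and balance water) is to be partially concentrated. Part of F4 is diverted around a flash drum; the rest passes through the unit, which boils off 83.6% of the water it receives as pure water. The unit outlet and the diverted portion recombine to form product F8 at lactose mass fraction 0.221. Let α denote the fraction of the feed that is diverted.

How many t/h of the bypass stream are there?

60.71 t/h

All 158×0.121 = 19.118 t/h of lactose reaches F8, so F8 = 19.118/0.221 = 86.507 t/h and vapour = 71.493 t/h.
The evaporator receives (1−α)·158 of feed at 0.879 water and removes 0.836 of that water:
0.836×0.879×(1−α)×158 = 71.493
(1−α) = 71.493/116.11 = 0.6158;  α = 0.3842.
Bypass flow = 0.3842×158 = 60.71 t/h.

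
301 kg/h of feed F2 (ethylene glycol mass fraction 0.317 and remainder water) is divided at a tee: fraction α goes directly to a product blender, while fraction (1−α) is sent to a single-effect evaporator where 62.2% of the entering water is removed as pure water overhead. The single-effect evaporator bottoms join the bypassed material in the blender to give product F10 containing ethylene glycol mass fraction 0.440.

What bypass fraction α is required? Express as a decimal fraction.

0.342

All 301×0.317 = 95.417 kg/h of ethylene glycol reaches F10, so F10 = 95.417/0.440 = 216.86 kg/h and vapour = 84.143 kg/h.
The evaporator receives (1−α)·301 of feed at 0.683 water and removes 0.622 of that water:
0.622×0.683×(1−α)×301 = 84.143
(1−α) = 84.143/127.87 = 0.6580;  α = 0.3420.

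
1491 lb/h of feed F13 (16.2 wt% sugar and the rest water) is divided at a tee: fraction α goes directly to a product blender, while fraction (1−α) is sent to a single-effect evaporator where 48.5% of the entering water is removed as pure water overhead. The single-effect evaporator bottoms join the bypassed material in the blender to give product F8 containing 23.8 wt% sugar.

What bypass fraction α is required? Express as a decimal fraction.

0.214

All 1491×0.162 = 241.54 lb/h of sugar reaches F8, so F8 = 241.54/0.238 = 1014.9 lb/h and vapour = 476.12 lb/h.
The evaporator receives (1−α)·1491 of feed at 0.838 water and removes 0.485 of that water:
0.485×0.838×(1−α)×1491 = 476.12
(1−α) = 476.12/605.99 = 0.7857;  α = 0.2143.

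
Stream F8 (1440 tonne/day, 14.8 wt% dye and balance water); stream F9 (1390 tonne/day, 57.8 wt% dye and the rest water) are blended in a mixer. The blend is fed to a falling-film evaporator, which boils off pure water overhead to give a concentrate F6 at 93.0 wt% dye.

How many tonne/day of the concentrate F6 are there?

1093 tonne/day

dye entering = 1440×0.148 + 1390×0.578 = 1016.5 tonne/day.
All dye reports to F6, so F6 = 1016.5/0.930 = 1093.1 tonne/day.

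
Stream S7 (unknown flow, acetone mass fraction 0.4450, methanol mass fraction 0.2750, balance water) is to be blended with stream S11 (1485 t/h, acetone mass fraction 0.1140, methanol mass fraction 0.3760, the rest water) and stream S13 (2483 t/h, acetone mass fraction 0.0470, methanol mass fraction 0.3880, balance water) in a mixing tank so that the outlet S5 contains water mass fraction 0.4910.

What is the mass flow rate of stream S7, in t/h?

1005 t/h

Let S7 be the unknown flow. Total out = 3968 + S7.
water balance: 2160.2 + 0.280·S7 = 0.491·(3968 + S7)
(0.280 − 0.491)·S7 = 0.491×3968 − 2160.2 = -211.96
S7 = -211.96 / -0.211 = 1004.5 t/h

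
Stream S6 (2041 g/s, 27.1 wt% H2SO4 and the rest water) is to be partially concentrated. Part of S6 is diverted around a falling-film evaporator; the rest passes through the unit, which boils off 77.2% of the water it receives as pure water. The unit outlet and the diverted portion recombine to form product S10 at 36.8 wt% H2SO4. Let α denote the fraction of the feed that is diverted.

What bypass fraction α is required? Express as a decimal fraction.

All 2041×0.271 = 553.11 g/s of H2SO4 reaches S10, so S10 = 553.11/0.368 = 1503 g/s and vapour = 537.98 g/s.
The evaporator receives (1−α)·2041 of feed at 0.729 water and removes 0.772 of that water:
0.772×0.729×(1−α)×2041 = 537.98
(1−α) = 537.98/1148.7 = 0.4684;  α = 0.5316.

0.532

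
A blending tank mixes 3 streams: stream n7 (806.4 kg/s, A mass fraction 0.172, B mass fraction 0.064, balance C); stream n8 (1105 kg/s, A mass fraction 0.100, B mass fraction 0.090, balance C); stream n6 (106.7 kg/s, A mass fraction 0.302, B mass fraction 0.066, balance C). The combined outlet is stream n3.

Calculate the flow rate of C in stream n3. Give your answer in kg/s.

C out = C in = 806.4×0.764 + 1105×0.810 + 106.7×0.632 = 1578.6 kg/s.

1579 kg/s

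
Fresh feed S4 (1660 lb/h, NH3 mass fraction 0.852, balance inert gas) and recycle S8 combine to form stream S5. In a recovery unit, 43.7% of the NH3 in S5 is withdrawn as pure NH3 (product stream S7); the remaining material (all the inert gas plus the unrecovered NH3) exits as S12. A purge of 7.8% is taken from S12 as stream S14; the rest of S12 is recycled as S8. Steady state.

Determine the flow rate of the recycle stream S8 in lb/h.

inert gas enters only via S4 and leaves only via the purge: 1660×0.148 = 0.078×(inert gas in S12), and the recovery unit passes all inert gas, so inert gas in S5 = inert gas in S12 = 3149.7 lb/h.
NH3 in S5: m_A = 1660×0.852 + (1−0.078)·(1−0.437)·m_A, so m_A = 1414.3/0.4809 = 2940.9 lb/h.
S12 = (1−0.437)×2940.9 + 3149.7 = 4805.5 lb/h.
Recycle S8 = (1−0.078)×4805.5 = 4430.6 lb/h.

4431 lb/h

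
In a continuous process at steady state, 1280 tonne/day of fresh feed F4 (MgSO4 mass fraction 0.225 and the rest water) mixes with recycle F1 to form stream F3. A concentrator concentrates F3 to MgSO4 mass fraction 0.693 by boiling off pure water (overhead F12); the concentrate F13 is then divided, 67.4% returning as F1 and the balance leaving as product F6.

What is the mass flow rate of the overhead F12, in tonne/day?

Overall MgSO4 balance (none leaves overhead): MgSO4 in fresh feed = MgSO4 in product, i.e. 1280×0.225 = (1−0.674)·F13·0.693.
F13 = 288/(0.693×0.326) = 1274.8 tonne/day.
Recycle F1 = 0.674×1274.8 = 859.21 tonne/day.
Combined feed F3 = 1280 + 859.21 = 2139.2 tonne/day.
Overhead F12 = F3 − F13 = 2139.2 − 1274.8 = 864.42 tonne/day.

864.4 tonne/day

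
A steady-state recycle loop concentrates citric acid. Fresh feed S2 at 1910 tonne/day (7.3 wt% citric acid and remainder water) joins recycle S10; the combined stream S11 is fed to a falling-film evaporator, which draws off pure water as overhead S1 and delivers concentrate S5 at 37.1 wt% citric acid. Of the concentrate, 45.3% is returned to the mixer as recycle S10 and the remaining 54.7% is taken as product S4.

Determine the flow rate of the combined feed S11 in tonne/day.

2221 tonne/day

Overall citric acid balance (none leaves overhead): citric acid in fresh feed = citric acid in product, i.e. 1910×0.073 = (1−0.453)·S5·0.371.
S5 = 139.43/(0.371×0.547) = 687.06 tonne/day.
Recycle S10 = 0.453×687.06 = 311.24 tonne/day.
Combined feed S11 = 1910 + 311.24 = 2221.2 tonne/day.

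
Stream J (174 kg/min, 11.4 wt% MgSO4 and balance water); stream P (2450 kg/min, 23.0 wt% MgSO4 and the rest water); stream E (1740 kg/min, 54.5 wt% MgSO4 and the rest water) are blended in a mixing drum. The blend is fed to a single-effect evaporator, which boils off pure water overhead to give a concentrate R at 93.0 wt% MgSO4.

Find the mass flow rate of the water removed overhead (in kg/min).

2717 kg/min

MgSO4 entering = 174×0.114 + 2450×0.230 + 1740×0.545 = 1531.6 kg/min.
All MgSO4 reports to R, so R = 1531.6/0.930 = 1646.9 kg/min.
Total feed = 4364 kg/min; overhead = 4364 − 1646.9 = 2717.1 kg/min.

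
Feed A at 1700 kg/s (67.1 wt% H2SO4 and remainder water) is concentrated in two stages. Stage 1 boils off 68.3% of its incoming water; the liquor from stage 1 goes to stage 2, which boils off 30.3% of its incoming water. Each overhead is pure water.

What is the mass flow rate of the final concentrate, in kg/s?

1264 kg/s

water in feed = 1700×0.329 = 559.3 kg/s.
After stage 1: water left = (1−0.683)×559.3 = 177.3; stream total = 1318 kg/s.
After stage 2: water left = (1−0.303)×177.3 = 123.58; final concentrate = 1264.3 kg/s.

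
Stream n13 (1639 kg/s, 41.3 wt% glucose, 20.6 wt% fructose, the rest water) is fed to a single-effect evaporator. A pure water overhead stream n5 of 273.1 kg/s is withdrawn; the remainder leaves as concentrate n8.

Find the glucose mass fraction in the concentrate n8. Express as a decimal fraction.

glucose is not removed: 1639×0.413 = 676.91 kg/s of glucose enters n8.
Concentrate = 1639 − 273.1 = 1365.9 kg/s.
Mass fraction = 676.91/1365.9 = 0.496.

0.496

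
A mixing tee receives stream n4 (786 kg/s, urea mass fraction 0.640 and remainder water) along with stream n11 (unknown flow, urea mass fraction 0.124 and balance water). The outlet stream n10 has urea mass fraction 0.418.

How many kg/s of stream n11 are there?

593.5 kg/s

Let n11 be the unknown flow. Total out = 786 + n11.
urea balance: 503.04 + 0.124·n11 = 0.418·(786 + n11)
(0.124 − 0.418)·n11 = 0.418×786 − 503.04 = -174.49
n11 = -174.49 / -0.294 = 593.51 kg/s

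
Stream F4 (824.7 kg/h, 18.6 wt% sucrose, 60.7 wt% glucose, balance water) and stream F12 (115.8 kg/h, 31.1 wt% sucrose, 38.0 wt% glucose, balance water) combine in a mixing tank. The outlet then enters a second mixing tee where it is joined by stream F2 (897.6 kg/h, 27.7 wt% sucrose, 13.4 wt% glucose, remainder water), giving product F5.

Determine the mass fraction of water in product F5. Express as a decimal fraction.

0.400

Overall, product flow = 1838.1 kg/h.
water in = 824.7×0.207 + 115.8×0.309 + 897.6×0.589 = 735.18 kg/h.
water fraction in F5 = 0.400.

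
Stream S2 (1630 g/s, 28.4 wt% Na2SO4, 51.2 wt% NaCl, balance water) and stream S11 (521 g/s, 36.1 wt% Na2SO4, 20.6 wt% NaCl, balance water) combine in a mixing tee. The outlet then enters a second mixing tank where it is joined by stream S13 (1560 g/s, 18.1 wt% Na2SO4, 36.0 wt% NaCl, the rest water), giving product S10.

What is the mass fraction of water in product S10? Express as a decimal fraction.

Overall, product flow = 3711 g/s.
water in = 1630×0.204 + 521×0.433 + 1560×0.459 = 1274.2 g/s.
water fraction in S10 = 0.3433.

0.3433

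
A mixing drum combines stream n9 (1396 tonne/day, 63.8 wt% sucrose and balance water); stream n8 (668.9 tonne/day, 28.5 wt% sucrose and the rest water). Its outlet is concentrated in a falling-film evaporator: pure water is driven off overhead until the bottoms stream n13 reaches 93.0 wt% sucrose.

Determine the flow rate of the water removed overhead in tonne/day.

902.2 tonne/day

sucrose entering = 1396×0.638 + 668.9×0.285 = 1081.3 tonne/day.
All sucrose reports to n13, so n13 = 1081.3/0.930 = 1162.7 tonne/day.
Total feed = 2064.9 tonne/day; overhead = 2064.9 − 1162.7 = 902.23 tonne/day.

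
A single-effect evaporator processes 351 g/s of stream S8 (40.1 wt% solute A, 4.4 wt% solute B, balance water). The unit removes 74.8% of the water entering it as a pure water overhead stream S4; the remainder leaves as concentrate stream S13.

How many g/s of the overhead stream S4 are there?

145.7 g/s

water entering = 351×0.555 = 194.81 g/s; overhead removed = 0.748×194.81 = 145.71 g/s.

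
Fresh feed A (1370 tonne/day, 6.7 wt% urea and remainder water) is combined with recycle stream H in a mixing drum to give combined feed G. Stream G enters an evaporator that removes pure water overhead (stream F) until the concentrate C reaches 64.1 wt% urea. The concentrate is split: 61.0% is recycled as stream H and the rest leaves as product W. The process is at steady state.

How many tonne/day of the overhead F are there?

1227 tonne/day

Overall urea balance (none leaves overhead): urea in fresh feed = urea in product, i.e. 1370×0.067 = (1−0.610)·C·0.641.
C = 91.79/(0.641×0.390) = 367.17 tonne/day.
Recycle H = 0.610×367.17 = 223.98 tonne/day.
Combined feed G = 1370 + 223.98 = 1594 tonne/day.
Overhead F = G − C = 1594 − 367.17 = 1226.8 tonne/day.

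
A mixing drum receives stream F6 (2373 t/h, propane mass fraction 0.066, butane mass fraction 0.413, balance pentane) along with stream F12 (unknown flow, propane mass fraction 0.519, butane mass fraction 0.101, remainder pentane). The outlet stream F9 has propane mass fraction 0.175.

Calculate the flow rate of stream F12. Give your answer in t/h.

Let F12 be the unknown flow. Total out = 2373 + F12.
propane balance: 156.62 + 0.519·F12 = 0.175·(2373 + F12)
(0.519 − 0.175)·F12 = 0.175×2373 − 156.62 = 258.66
F12 = 258.66 / 0.344 = 751.91 t/h

751.9 t/h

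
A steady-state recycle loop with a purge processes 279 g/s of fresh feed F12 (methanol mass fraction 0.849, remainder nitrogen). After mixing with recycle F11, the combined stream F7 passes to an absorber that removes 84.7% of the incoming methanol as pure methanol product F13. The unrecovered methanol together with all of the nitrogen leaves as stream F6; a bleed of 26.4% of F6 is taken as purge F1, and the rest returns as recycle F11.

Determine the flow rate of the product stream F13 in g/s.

226.1 g/s

methanol in F7: m_A = 279×0.849 + (1−0.264)·(1−0.847)·m_A, so m_A = 236.87/0.8874 = 266.93 g/s.
Product F13 = 0.847×266.93 = 226.09 g/s.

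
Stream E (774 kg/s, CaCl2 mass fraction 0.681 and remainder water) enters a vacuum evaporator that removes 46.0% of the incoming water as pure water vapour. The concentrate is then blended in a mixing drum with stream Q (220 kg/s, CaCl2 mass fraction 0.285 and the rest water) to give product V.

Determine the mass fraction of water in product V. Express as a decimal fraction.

0.330

Vapour removed = 0.460×0.319×774 = 113.58 kg/s; concentrate = 660.42 kg/s.
water reaching the mixer = 133.33 (from concentrate) + 220×0.715 = 290.63 kg/s.
Product flow = 660.42 + 220 = 880.42 kg/s; water fraction = 0.330.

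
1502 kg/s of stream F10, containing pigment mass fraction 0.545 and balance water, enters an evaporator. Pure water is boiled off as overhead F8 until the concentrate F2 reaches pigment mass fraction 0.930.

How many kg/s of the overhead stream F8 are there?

pigment is conserved: 1502×0.545 = 818.59 kg/s all reports to the concentrate.
Concentrate = 818.59/(target fraction) = 880.2 kg/s.
Overhead = 1502 − 880.2 = 621.8 kg/s.

621.8 kg/s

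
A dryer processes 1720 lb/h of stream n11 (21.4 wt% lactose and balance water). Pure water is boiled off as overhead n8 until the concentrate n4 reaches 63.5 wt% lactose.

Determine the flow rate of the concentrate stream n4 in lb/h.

lactose is conserved: 1720×0.214 = 368.08 lb/h all reports to the concentrate.
Concentrate = 368.08/(target fraction) = 579.65 lb/h.

579.7 lb/h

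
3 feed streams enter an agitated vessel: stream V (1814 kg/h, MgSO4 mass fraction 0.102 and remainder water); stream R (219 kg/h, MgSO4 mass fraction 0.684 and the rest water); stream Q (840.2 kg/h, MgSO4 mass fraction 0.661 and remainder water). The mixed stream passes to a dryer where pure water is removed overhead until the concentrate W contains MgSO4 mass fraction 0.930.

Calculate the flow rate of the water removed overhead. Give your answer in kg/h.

1916 kg/h

MgSO4 entering = 1814×0.102 + 219×0.684 + 840.2×0.661 = 890.2 kg/h.
All MgSO4 reports to W, so W = 890.2/0.930 = 957.2 kg/h.
Total feed = 2873.2 kg/h; overhead = 2873.2 − 957.2 = 1916 kg/h.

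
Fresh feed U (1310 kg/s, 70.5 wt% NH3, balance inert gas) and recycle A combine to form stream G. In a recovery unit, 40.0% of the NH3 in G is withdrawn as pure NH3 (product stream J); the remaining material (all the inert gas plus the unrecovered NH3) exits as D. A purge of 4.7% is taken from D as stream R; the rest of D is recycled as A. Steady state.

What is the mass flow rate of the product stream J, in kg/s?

NH3 in G: m_A = 1310×0.705 + (1−0.047)·(1−0.400)·m_A, so m_A = 923.55/0.4282 = 2156.8 kg/s.
Product J = 0.400×2156.8 = 862.73 kg/s.

862.7 kg/s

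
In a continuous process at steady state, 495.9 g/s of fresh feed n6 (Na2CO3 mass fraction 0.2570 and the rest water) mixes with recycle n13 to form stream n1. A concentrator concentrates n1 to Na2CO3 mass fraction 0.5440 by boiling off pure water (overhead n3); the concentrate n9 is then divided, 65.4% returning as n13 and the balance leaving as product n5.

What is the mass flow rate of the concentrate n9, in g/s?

Overall Na2CO3 balance (none leaves overhead): Na2CO3 in fresh feed = Na2CO3 in product, i.e. 495.9×0.257 = (1−0.654)·n9·0.544.
n9 = 127.45/(0.544×0.346) = 677.1 g/s.

677.1 g/s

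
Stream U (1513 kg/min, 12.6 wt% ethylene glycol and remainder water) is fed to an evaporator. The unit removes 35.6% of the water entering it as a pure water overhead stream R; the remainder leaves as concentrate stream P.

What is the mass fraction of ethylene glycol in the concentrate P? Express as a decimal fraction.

ethylene glycol is not removed: 1513×0.126 = 190.64 kg/min of ethylene glycol enters P.
water entering = 1513×0.874 = 1322.4 kg/min; overhead removed = 0.356×1322.4 = 470.76 kg/min.
Concentrate = 1513 − 470.76 = 1042.2 kg/min.
Mass fraction = 190.64/1042.2 = 0.183.

0.183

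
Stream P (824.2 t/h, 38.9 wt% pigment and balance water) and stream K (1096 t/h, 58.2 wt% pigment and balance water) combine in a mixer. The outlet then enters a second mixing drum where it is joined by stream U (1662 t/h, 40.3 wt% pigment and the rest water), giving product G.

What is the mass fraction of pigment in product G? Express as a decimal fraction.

0.455

Overall, product flow = 3582.2 t/h.
pigment in = 824.2×0.389 + 1096×0.582 + 1662×0.403 = 1628.3 t/h.
pigment fraction in G = 0.455.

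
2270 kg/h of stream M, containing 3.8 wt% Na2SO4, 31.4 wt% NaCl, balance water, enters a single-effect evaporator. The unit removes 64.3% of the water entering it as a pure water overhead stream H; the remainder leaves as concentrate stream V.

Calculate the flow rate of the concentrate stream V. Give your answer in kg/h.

1324 kg/h

water entering = 2270×0.648 = 1471 kg/h; overhead removed = 0.643×1471 = 945.83 kg/h.
Concentrate = 2270 − 945.83 = 1324.2 kg/h.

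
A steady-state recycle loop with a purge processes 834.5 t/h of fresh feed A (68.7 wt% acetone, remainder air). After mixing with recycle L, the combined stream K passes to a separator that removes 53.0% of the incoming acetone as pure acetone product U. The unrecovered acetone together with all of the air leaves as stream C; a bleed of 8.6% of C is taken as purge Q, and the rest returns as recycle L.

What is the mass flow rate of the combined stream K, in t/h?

air enters only via A and leaves only via the purge: 834.5×0.313 = 0.086×(air in C), and the separator passes all air, so air in K = air in C = 3037.2 t/h.
acetone in K: m_A = 834.5×0.687 + (1−0.086)·(1−0.530)·m_A, so m_A = 573.3/0.5704 = 1005.1 t/h.
K = 1005.1 + 3037.2 = 4042.2 t/h.

4042 t/h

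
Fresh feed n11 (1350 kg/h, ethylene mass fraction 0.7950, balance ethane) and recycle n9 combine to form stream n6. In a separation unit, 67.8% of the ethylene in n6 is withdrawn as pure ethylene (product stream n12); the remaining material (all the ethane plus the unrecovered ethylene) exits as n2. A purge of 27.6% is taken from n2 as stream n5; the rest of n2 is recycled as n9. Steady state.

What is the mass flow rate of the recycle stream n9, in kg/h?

ethane enters only via n11 and leaves only via the purge: 1350×0.205 = 0.276×(ethane in n2), and the separation unit passes all ethane, so ethane in n6 = ethane in n2 = 1002.7 kg/h.
ethylene in n6: m_A = 1350×0.795 + (1−0.276)·(1−0.678)·m_A, so m_A = 1073.2/0.7669 = 1399.5 kg/h.
n2 = (1−0.678)×1399.5 + 1002.7 = 1453.4 kg/h.
Recycle n9 = (1−0.276)×1453.4 = 1052.2 kg/h.

1052 kg/h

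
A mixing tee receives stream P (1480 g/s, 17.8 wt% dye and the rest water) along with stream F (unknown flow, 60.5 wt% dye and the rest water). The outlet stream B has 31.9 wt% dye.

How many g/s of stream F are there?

729.7 g/s

Let F be the unknown flow. Total out = 1480 + F.
dye balance: 263.44 + 0.605·F = 0.319·(1480 + F)
(0.605 − 0.319)·F = 0.319×1480 − 263.44 = 208.68
F = 208.68 / 0.286 = 729.65 g/s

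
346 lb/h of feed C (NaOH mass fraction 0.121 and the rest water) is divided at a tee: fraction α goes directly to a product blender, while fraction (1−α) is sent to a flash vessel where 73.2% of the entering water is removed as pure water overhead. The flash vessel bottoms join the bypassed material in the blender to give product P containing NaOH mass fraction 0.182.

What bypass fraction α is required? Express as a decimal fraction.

All 346×0.121 = 41.866 lb/h of NaOH reaches P, so P = 41.866/0.182 = 230.03 lb/h and vapour = 115.97 lb/h.
The evaporator receives (1−α)·346 of feed at 0.879 water and removes 0.732 of that water:
0.732×0.879×(1−α)×346 = 115.97
(1−α) = 115.97/222.63 = 0.5209;  α = 0.4791.

0.479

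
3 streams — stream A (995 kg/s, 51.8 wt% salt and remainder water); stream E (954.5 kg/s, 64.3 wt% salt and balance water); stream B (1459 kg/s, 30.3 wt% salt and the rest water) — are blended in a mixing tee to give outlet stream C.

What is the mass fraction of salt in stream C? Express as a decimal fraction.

Total flow out = 995 + 954.5 + 1459 = 3408.5 kg/s.
salt in = 995×0.518 + 954.5×0.643 + 1459×0.303 = 1571.2 kg/s.
salt mass fraction in C = 1571.2/3408.5 = 0.4610.

0.4610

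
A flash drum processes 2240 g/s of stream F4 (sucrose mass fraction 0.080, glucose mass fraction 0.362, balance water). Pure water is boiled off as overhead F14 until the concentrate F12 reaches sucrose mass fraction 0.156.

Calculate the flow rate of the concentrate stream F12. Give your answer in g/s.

sucrose is conserved: 2240×0.080 = 179.2 g/s all reports to the concentrate.
Concentrate = 179.2/(target fraction) = 1148.7 g/s.

1149 g/s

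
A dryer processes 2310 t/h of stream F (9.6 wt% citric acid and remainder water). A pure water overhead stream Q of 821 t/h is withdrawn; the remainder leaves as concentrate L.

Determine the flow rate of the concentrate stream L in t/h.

1489 t/h

Concentrate = 2310 − 821 = 1489 t/h.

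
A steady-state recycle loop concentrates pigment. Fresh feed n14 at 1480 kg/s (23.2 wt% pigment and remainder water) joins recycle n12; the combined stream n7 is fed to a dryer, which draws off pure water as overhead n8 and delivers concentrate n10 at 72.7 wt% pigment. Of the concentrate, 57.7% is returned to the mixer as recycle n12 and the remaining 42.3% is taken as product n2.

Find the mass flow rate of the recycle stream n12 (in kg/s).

644.2 kg/s

Overall pigment balance (none leaves overhead): pigment in fresh feed = pigment in product, i.e. 1480×0.232 = (1−0.577)·n10·0.727.
n10 = 343.36/(0.727×0.423) = 1116.5 kg/s.
Recycle n12 = 0.577×1116.5 = 644.24 kg/s.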